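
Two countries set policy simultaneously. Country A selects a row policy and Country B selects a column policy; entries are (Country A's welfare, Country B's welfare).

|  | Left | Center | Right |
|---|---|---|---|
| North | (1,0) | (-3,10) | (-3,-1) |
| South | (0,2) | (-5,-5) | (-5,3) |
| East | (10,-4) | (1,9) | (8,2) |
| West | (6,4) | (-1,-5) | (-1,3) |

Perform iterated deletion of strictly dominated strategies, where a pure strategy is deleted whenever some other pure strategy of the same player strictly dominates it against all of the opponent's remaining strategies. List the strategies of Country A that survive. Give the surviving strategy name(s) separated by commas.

Country A's strategy North is strictly dominated by East (Left: 10>1, Center: 1>-3, Right: 8>-3) and is removed.
Row South is eliminated: East beats it against every remaining column (Left: 10>0, Center: 1>-5, Right: 8>-5).
Row West is eliminated: East beats it against every remaining column (Left: 10>6, Center: 1>-1, Right: 8>-1).
Column Left is eliminated: Center beats it against every remaining row (East: 9>-4).
Country B's strategy Right is strictly dominated by Center (East: 9>2) and is removed.
Among the remaining strategies, none is strictly dominated by another pure strategy of the same player, so the elimination stops.
Surviving strategies — Country A: {East}; Country B: {Center}.

East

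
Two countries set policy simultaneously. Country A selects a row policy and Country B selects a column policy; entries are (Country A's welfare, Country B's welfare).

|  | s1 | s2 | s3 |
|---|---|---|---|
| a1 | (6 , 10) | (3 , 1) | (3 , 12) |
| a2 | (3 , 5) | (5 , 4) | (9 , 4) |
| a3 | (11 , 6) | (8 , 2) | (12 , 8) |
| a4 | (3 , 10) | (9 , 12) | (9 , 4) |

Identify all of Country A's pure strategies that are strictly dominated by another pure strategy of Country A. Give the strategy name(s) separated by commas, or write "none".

a3 strictly dominates a1 — s1: 11>6, s2: 8>3, s3: 12>3.
a2: dominated, since a3 does at least as well everywhere (s1: 11>3, s2: 8>5, s3: 12>9).
a3 is not dominated — it holds its own against a1 at s1 (11>6); a2 at s1 (11>3); a4 at s1 (11>3).
Nothing dominates a4: a1 at s2 (9>3); a2 at s1 (3=3); a3 at s2 (9>8).

a1, a2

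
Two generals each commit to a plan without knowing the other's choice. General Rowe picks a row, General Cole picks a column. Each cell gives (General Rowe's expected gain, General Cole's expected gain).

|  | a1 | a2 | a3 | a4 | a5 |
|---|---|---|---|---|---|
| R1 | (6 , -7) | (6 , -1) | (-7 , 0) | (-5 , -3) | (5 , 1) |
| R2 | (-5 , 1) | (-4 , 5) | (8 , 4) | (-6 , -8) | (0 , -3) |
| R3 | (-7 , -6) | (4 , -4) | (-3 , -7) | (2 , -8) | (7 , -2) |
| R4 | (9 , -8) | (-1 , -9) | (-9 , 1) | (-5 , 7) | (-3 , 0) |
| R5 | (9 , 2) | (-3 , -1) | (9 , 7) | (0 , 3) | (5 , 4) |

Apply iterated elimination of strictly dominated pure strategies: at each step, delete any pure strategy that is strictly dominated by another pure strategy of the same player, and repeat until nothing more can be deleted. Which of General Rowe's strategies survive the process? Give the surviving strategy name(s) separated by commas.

General Rowe's strategy R2 is strictly dominated by R5 (a1: 9>-5, a2: -3>-4, a3: 9>8, a4: 0>-6, a5: 5>0) and is removed.
General Cole's strategy a1 is strictly dominated by a5 (R1: 1>-7, R3: -2>-6, R4: 0>-8, R5: 4>2) and is removed.
General Rowe's strategy R4 is strictly dominated by R3 (a2: 4>-1, a3: -3>-9, a4: 2>-5, a5: 7>-3) and is removed.
For General Cole, a5 strictly dominates a2 on the remaining rows (R1: 1>-1, R3: -2>-4, R5: 4>-1); eliminate a2.
For General Rowe, R3 strictly dominates R1 on the remaining columns (a3: -3>-7, a4: 2>-5, a5: 7>5); eliminate R1.
General Cole's strategy a4 is strictly dominated by a3 (R3: -7>-8, R5: 7>3) and is removed.
Among the remaining strategies, none is strictly dominated by another pure strategy of the same player, so the elimination stops.
Surviving strategies — General Rowe: {R3, R5}; General Cole: {a3, a5}.

R3, R5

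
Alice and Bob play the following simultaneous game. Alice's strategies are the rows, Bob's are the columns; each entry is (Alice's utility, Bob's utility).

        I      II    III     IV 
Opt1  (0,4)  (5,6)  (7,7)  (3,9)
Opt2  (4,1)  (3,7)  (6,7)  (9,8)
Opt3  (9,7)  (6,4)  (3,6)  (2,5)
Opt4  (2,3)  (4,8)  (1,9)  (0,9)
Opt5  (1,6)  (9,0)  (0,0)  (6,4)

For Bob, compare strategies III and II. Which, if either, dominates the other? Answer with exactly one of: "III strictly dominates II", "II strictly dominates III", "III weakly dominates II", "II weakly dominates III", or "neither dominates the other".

III weakly dominates II

Compare III to II across every action of Alice: Opt1: 7>6, Opt2: 7=7, Opt3: 6>4, Opt4: 9>8, Opt5: 0=0.
III is at least as good everywhere and strictly better somewhere (tied only at Opt2, Opt5), so III weakly but not strictly dominates II.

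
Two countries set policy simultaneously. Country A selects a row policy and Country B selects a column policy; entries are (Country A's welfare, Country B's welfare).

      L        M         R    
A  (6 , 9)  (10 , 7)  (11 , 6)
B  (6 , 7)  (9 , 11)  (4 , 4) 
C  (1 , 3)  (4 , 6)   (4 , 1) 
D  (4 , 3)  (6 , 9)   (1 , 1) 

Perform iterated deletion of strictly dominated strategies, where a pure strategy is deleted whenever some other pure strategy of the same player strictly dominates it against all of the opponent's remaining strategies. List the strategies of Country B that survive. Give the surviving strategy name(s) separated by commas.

Country A's strategy C is strictly dominated by A (L: 6>1, M: 10>4, R: 11>4) and is removed.
Row D is eliminated: A beats it against every remaining column (L: 6>4, M: 10>6, R: 11>1).
Country B's strategy R is strictly dominated by L (A: 9>6, B: 7>4) and is removed.
Among the remaining strategies, none is strictly dominated by another pure strategy of the same player, so the elimination stops.
Surviving strategies — Country A: {A, B}; Country B: {L, M}.

L, M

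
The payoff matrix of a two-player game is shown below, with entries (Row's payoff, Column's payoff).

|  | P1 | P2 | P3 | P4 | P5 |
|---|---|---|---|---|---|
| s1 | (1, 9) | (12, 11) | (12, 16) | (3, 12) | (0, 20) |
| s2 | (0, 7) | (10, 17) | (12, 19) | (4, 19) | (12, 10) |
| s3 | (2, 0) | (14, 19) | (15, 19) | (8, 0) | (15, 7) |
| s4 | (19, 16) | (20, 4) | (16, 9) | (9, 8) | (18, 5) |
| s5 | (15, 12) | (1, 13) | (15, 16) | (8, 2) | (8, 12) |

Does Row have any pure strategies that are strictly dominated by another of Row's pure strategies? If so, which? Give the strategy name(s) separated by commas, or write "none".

s3 strictly dominates s1 — P1: 2>1, P2: 14>12, P3: 15>12, P4: 8>3, P5: 15>0.
s3 strictly dominates s2 — P1: 2>0, P2: 14>10, P3: 15>12, P4: 8>4, P5: 15>12.
s3 is strictly dominated by s4 (P1: 19>2, P2: 20>14, P3: 16>15, P4: 9>8, P5: 18>15).
s4 is not dominated — it holds its own against s1 at P1 (19>1); s2 at P1 (19>0); s3 at P1 (19>2); s5 at P1 (19>15).
s5: dominated, since s4 does at least as well everywhere (P1: 19>15, P2: 20>1, P3: 16>15, P4: 9>8, P5: 18>8).

s1, s2, s3, s5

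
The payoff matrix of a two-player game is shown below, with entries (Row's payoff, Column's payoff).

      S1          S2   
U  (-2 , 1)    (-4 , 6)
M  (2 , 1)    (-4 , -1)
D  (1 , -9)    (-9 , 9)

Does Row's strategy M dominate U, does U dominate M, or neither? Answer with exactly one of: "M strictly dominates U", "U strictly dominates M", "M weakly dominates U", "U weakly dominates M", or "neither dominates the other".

M weakly dominates U

M's payoffs vs U's, by Column's action — S1: 2>-2, S2: -4=-4.
M is at least as good everywhere and strictly better somewhere (tied only at S2), so M weakly but not strictly dominates U.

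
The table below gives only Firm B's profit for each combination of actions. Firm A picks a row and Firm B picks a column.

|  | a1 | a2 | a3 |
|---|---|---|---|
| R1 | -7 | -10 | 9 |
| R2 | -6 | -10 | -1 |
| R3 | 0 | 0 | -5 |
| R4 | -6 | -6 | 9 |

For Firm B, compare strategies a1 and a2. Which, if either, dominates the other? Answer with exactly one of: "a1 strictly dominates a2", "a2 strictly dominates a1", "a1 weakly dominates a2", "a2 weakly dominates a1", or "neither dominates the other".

a1's payoffs vs a2's, by Firm A's action — R1: -7>-10, R2: -6>-10, R3: 0=0, R4: -6=-6.
a1 is at least as good everywhere and strictly better somewhere (tied only at R3, R4), so a1 weakly but not strictly dominates a2.

a1 weakly dominates a2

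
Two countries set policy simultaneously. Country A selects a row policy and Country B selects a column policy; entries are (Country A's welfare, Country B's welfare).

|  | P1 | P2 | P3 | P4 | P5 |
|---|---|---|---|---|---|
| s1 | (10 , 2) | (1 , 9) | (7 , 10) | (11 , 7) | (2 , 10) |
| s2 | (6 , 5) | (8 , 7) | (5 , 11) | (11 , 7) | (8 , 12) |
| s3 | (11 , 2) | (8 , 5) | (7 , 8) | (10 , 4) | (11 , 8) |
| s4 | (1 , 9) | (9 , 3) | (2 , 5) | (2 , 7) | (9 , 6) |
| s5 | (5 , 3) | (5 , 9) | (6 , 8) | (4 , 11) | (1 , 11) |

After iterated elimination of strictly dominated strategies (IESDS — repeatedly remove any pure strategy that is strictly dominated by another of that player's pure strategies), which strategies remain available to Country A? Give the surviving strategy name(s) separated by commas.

s1, s3

Country A's strategy s5 is strictly dominated by s3 (P1: 11>5, P2: 8>5, P3: 7>6, P4: 10>4, P5: 11>1) and is removed.
Column P2 is eliminated: P3 beats it against every remaining row (s1: 10>9, s2: 11>7, s3: 8>5, s4: 5>3).
For Country A, s3 strictly dominates s4 on the remaining columns (P1: 11>1, P3: 7>2, P4: 10>2, P5: 11>9); eliminate s4.
Column P1 is eliminated: P3 beats it against every remaining row (s1: 10>2, s2: 11>5, s3: 8>2).
Country B's strategy P4 is strictly dominated by P3 (s1: 10>7, s2: 11>7, s3: 8>4) and is removed.
Row s2 is eliminated: s3 beats it against every remaining column (P3: 7>5, P5: 11>8).
Among the remaining strategies, none is strictly dominated by another pure strategy of the same player, so the elimination stops.
Surviving strategies — Country A: {s1, s3}; Country B: {P3, P5}.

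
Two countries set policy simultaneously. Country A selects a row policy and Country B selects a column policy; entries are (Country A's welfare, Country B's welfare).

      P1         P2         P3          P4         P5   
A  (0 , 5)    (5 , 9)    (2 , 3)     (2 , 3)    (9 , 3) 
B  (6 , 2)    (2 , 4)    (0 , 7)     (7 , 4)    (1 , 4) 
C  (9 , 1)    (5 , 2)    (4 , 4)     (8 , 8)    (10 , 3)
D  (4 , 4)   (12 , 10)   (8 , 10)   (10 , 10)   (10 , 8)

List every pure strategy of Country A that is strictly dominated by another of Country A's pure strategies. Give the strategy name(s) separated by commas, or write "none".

A: dominated, since D does at least as well everywhere (P1: 4>0, P2: 12>5, P3: 8>2, P4: 10>2, P5: 10>9).
B: dominated, since C does at least as well everywhere (P1: 9>6, P2: 5>2, P3: 4>0, P4: 8>7, P5: 10>1).
C is not dominated — it holds its own against A at P1 (9>0); B at P1 (9>6); D at P1 (9>4).
Nothing dominates D: A at P1 (4>0); B at P2 (12>2); C at P2 (12>5).

A, B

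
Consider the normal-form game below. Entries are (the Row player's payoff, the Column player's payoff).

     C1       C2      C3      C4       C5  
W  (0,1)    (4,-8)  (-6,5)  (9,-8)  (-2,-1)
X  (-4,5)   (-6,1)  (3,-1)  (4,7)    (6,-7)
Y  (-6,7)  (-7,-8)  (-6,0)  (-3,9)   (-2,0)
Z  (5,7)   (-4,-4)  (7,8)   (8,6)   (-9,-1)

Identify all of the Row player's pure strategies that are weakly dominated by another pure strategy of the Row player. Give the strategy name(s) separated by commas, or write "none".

W: no other strategy beats it everywhere (X at C1 (0>-4); Y at C1 (0>-6); Z at C2 (4>-4)).
X is not dominated — it holds its own against W at C3 (3>-6); Y at C1 (-4>-6); Z at C5 (6>-9).
Y is weakly dominated by W (C1: 0>-6, C2: 4>-7, C3: -6=-6, C4: 9>-3, C5: -2=-2).
Z: no other strategy beats it everywhere (W at C1 (5>0); X at C1 (5>-4); Y at C1 (5>-6)).

Y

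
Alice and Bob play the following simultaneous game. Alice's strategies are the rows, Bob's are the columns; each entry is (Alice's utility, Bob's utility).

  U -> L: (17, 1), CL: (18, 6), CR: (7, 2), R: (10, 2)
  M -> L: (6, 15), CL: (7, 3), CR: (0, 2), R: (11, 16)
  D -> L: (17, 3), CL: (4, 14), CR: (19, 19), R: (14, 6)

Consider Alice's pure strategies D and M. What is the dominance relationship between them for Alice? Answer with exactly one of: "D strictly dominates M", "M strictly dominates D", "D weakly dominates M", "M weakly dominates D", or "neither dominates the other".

Compare D to M across every action of Bob: L: 17>6, CL: 4<7, CR: 19>0, R: 14>11.
D does better at L, CR, R but worse at CL; neither strategy dominates the other.

neither dominates the other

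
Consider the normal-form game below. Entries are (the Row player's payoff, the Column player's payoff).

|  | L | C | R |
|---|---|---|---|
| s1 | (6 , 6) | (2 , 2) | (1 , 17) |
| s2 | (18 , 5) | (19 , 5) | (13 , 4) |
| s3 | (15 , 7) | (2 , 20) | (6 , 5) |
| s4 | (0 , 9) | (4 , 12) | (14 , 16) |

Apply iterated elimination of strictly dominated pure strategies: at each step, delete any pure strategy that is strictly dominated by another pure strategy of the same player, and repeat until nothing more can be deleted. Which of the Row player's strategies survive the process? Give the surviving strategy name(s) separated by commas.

For the Row player, s2 strictly dominates s1 on the remaining columns (L: 18>6, C: 19>2, R: 13>1); eliminate s1.
Row s3 is eliminated: s2 beats it against every remaining column (L: 18>15, C: 19>2, R: 13>6).
Among the remaining strategies, none is strictly dominated by another pure strategy of the same player, so the elimination stops.
Surviving strategies — the Row player: {s2, s4}; the Column player: {L, C, R}.

s2, s4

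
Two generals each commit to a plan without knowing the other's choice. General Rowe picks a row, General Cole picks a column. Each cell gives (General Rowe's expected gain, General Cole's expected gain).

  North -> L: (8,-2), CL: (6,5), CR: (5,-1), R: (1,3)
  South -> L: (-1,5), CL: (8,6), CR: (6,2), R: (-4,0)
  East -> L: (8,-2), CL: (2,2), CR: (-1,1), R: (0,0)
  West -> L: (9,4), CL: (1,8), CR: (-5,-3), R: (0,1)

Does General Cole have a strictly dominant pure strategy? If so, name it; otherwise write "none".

CL

CL vs L: North: 5>-2, South: 6>5, East: 2>-2, West: 8>4.
CL vs CR: North: 5>-1, South: 6>2, East: 2>1, West: 8>-3.
CL vs R: North: 5>3, South: 6>0, East: 2>0, West: 8>1.
CL strictly beats every other strategy against every opponent action, so it is strictly dominant.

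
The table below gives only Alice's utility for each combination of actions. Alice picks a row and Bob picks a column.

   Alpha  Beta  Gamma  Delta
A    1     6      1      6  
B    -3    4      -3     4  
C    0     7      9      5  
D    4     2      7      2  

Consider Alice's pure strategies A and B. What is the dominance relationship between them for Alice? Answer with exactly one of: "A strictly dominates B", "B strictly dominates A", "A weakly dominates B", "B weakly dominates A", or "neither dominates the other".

A strictly dominates B

Compare A to B across every action of Bob: Alpha: 1>-3, Beta: 6>4, Gamma: 1>-3, Delta: 6>4.
Every comparison favours A, so A strictly dominates B.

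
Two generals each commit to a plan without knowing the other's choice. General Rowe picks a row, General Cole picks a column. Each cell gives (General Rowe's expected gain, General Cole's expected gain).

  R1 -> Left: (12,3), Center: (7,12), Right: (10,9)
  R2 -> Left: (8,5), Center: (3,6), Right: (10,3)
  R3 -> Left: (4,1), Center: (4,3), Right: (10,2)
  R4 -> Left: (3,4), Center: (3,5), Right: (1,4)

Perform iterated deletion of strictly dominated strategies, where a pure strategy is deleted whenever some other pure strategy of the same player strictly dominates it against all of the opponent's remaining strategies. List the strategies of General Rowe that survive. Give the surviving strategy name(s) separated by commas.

R1

General Rowe's strategy R4 is strictly dominated by R1 (Left: 12>3, Center: 7>3, Right: 10>1) and is removed.
General Cole's strategy Left is strictly dominated by Center (R1: 12>3, R2: 6>5, R3: 3>1) and is removed.
For General Cole, Center strictly dominates Right on the remaining rows (R1: 12>9, R2: 6>3, R3: 3>2); eliminate Right.
Row R2 is eliminated: R1 beats it against every remaining column (Center: 7>3).
General Rowe's strategy R3 is strictly dominated by R1 (Center: 7>4) and is removed.
Among the remaining strategies, none is strictly dominated by another pure strategy of the same player, so the elimination stops.
Surviving strategies — General Rowe: {R1}; General Cole: {Center}.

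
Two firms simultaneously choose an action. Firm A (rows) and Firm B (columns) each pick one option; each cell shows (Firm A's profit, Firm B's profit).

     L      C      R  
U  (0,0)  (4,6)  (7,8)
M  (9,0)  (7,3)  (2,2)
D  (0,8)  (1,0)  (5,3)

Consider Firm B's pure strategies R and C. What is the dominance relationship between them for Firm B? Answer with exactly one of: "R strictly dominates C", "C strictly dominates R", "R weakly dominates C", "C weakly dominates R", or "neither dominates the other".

neither dominates the other

Compare R to C across every action of Firm A: U: 8>6, M: 2<3, D: 3>0.
R does better at U, D but worse at M; neither strategy dominates the other.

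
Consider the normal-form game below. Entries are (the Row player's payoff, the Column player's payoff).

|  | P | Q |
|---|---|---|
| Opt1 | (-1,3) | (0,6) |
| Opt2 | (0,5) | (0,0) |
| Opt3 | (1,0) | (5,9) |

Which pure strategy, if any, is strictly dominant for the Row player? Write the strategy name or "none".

Opt3

Opt3 vs Opt1: P: 1>-1, Q: 5>0.
Opt3 vs Opt2: P: 1>0, Q: 5>0.
Opt3 strictly beats every other strategy against every opponent action, so it is strictly dominant.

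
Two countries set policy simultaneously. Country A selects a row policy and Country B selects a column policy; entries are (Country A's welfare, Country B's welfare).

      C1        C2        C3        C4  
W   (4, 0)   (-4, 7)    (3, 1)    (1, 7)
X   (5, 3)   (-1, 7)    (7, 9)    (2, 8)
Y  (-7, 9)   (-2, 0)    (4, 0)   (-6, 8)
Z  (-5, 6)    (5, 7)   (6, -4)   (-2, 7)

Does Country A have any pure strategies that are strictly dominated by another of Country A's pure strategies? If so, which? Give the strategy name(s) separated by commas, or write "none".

W, Y

W: dominated, since X does at least as well everywhere (C1: 5>4, C2: -1>-4, C3: 7>3, C4: 2>1).
X: no other strategy beats it everywhere (W at C1 (5>4); Y at C1 (5>-7); Z at C1 (5>-5)).
Y is strictly dominated by X (C1: 5>-7, C2: -1>-2, C3: 7>4, C4: 2>-6).
Nothing dominates Z: W at C2 (5>-4); X at C2 (5>-1); Y at C1 (-5>-7).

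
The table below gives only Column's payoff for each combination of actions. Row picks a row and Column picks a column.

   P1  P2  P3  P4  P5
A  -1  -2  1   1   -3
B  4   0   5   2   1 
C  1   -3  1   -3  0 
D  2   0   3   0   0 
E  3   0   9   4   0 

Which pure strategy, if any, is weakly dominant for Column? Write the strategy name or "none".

P3 vs P1: A: 1>-1, B: 5>4, C: 1=1, D: 3>2, E: 9>3.
P3 vs P2: A: 1>-2, B: 5>0, C: 1>-3, D: 3>0, E: 9>0.
P3 vs P4: A: 1=1, B: 5>2, C: 1>-3, D: 3>0, E: 9>4.
P3 vs P5: A: 1>-3, B: 5>1, C: 1>0, D: 3>0, E: 9>0.
P3 is at least as good as every other strategy against every opponent action, so it is weakly dominant.

P3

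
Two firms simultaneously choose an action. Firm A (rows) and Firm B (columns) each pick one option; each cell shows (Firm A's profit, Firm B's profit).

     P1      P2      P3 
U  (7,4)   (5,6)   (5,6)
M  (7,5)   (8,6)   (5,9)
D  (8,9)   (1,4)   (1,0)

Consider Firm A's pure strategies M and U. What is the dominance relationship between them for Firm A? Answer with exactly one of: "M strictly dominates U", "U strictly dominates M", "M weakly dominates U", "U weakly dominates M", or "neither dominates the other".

Compare M to U across each opponent action: P1: 7=7, P2: 8>5, P3: 5=5.
M is at least as good everywhere and strictly better somewhere (tied only at P1, P3), so M weakly but not strictly dominates U.

M weakly dominates U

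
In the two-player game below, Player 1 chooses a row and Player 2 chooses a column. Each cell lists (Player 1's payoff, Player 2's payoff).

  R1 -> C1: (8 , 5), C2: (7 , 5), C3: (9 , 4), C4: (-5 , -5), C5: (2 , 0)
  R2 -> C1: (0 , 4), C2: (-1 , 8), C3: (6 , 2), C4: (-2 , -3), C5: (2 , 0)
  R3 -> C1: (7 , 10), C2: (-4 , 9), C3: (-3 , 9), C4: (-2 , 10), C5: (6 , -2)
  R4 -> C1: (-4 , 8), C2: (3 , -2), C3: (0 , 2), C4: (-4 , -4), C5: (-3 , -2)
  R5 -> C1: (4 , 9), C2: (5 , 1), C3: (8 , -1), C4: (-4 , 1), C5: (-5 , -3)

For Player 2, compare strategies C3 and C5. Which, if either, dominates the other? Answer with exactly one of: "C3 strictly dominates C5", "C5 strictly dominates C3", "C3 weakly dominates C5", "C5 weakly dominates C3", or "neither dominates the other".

Compare C3 to C5 across each opponent action: R1: 4>0, R2: 2>0, R3: 9>-2, R4: 2>-2, R5: -1>-3.
C3 gives a strictly higher payoff against each opponent action, so C3 strictly dominates C5.

C3 strictly dominates C5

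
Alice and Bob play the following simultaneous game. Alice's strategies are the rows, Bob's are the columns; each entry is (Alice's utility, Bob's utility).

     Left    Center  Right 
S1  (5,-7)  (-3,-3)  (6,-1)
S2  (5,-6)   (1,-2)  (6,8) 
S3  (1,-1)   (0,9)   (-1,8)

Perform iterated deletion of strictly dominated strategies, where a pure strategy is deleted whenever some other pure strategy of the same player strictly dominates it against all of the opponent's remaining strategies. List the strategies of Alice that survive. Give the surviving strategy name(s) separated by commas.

S1, S2

Alice's strategy S3 is strictly dominated by S2 (Left: 5>1, Center: 1>0, Right: 6>-1) and is removed.
For Bob, Center strictly dominates Left on the remaining rows (S1: -3>-7, S2: -2>-6); eliminate Left.
Bob's strategy Center is strictly dominated by Right (S1: -1>-3, S2: 8>-2) and is removed.
Among the remaining strategies, none is strictly dominated by another pure strategy of the same player, so the elimination stops.
Surviving strategies — Alice: {S1, S2}; Bob: {Right}.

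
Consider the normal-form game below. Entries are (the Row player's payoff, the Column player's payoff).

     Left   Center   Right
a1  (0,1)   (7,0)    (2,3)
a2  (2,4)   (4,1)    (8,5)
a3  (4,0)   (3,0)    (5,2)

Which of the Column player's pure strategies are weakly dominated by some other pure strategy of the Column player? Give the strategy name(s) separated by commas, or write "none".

Left: dominated, since Right does at least as well everywhere (a1: 3>1, a2: 5>4, a3: 2>0).
Center: dominated, since Left does at least as well everywhere (a1: 1>0, a2: 4>1, a3: 0=0).
Nothing dominates Right: Left at a1 (3>1); Center at a1 (3>0).

Left, Center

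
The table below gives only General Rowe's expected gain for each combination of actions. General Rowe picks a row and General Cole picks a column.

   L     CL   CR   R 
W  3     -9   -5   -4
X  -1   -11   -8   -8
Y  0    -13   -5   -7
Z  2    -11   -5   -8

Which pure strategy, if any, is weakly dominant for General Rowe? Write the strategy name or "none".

W vs X: L: 3>-1, CL: -9>-11, CR: -5>-8, R: -4>-8.
W vs Y: L: 3>0, CL: -9>-13, CR: -5=-5, R: -4>-7.
W vs Z: L: 3>2, CL: -9>-11, CR: -5=-5, R: -4>-8.
W is at least as good as every other strategy against every opponent action, so it is weakly dominant.

W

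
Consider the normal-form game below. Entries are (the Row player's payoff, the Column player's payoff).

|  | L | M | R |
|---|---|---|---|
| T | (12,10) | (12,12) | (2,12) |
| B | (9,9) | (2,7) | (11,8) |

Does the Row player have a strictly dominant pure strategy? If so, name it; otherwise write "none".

T fails to dominate B at R (2<11).
B fails to dominate T at L (9<12).
No single strategy dominates all the others.

none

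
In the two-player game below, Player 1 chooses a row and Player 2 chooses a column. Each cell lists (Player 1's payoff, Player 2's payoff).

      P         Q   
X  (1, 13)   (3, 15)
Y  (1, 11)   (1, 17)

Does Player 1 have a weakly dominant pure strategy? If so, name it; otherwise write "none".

X vs Y: P: 1=1, Q: 3>1.
X is at least as good as every other strategy against every opponent action, so it is weakly dominant.

X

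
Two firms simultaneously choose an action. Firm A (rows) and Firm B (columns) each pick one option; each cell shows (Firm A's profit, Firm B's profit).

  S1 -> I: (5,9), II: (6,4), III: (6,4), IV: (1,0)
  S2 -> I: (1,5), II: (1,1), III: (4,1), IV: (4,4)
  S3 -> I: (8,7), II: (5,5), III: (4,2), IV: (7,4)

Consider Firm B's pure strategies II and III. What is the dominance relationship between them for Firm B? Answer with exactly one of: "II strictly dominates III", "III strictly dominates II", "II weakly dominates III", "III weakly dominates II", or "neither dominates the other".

Compare II to III across each opponent action: S1: 4=4, S2: 1=1, S3: 5>2.
II is at least as good everywhere and strictly better somewhere (tied only at S1, S2), so II weakly but not strictly dominates III.

II weakly dominates III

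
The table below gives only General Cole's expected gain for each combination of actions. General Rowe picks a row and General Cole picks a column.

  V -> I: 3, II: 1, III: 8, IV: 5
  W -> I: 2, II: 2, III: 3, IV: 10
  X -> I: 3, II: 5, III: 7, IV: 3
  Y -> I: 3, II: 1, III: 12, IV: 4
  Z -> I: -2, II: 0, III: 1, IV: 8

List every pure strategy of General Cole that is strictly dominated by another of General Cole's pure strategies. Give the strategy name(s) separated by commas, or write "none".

I, II

I is strictly dominated by III (V: 8>3, W: 3>2, X: 7>3, Y: 12>3, Z: 1>-2).
II: dominated, since III does at least as well everywhere (V: 8>1, W: 3>2, X: 7>5, Y: 12>1, Z: 1>0).
III is not dominated — it holds its own against I at V (8>3); II at V (8>1); IV at V (8>5).
IV: no other strategy beats it everywhere (I at V (5>3); II at V (5>1); III at W (10>3)).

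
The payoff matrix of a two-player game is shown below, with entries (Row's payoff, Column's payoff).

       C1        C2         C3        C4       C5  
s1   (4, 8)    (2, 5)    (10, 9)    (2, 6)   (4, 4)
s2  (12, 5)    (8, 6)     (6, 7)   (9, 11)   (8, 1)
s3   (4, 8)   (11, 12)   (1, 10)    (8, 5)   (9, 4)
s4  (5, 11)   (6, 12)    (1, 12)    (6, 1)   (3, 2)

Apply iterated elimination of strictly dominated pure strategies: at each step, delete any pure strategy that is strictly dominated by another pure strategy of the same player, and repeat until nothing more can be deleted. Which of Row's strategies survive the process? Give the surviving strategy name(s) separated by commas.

s1, s2, s3

For Row, s2 strictly dominates s4 on the remaining columns (C1: 12>5, C2: 8>6, C3: 6>1, C4: 9>6, C5: 8>3); eliminate s4.
For Column, C3 strictly dominates C1 on the remaining rows (s1: 9>8, s2: 7>5, s3: 10>8); eliminate C1.
Column's strategy C5 is strictly dominated by C2 (s1: 5>4, s2: 6>1, s3: 12>4) and is removed.
Among the remaining strategies, none is strictly dominated by another pure strategy of the same player, so the elimination stops.
Surviving strategies — Row: {s1, s2, s3}; Column: {C2, C3, C4}.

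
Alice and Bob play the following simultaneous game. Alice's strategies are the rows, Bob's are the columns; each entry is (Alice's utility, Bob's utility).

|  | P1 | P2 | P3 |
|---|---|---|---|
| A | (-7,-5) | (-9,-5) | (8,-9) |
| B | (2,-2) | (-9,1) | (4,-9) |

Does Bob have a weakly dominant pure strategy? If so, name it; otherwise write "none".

P2

P2 vs P1: A: -5=-5, B: 1>-2.
P2 vs P3: A: -5>-9, B: 1>-9.
P2 is at least as good as every other strategy against every opponent action, so it is weakly dominant.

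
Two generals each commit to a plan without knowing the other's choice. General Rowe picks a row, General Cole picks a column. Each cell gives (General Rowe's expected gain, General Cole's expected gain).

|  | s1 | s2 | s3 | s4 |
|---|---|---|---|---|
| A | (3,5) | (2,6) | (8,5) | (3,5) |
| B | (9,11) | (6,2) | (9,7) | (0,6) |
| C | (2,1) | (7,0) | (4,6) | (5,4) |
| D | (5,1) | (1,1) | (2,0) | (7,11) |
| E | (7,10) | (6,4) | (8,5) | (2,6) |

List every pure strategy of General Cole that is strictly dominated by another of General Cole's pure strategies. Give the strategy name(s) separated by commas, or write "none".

s1: no other strategy beats it everywhere (s2 at B (11>2); s3 at A (5=5); s4 at A (5=5)).
s2: no other strategy beats it everywhere (s1 at A (6>5); s3 at A (6>5); s4 at A (6>5)).
s3 is not dominated — it holds its own against s1 at A (5=5); s2 at B (7>2); s4 at A (5=5).
Nothing dominates s4: s1 at A (5=5); s2 at B (6>2); s3 at A (5=5).

none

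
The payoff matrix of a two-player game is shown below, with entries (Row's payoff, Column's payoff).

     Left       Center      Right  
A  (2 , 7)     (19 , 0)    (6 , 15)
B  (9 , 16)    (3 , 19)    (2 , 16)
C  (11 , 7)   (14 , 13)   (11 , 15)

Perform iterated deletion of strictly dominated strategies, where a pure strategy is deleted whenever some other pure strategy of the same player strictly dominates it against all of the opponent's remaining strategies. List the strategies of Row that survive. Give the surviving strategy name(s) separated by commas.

C

Row's strategy B is strictly dominated by C (Left: 11>9, Center: 14>3, Right: 11>2) and is removed.
For Column, Right strictly dominates Left on the remaining rows (A: 15>7, C: 15>7); eliminate Left.
For Column, Right strictly dominates Center on the remaining rows (A: 15>0, C: 15>13); eliminate Center.
For Row, C strictly dominates A on the remaining columns (Right: 11>6); eliminate A.
Among the remaining strategies, none is strictly dominated by another pure strategy of the same player, so the elimination stops.
Surviving strategies — Row: {C}; Column: {Right}.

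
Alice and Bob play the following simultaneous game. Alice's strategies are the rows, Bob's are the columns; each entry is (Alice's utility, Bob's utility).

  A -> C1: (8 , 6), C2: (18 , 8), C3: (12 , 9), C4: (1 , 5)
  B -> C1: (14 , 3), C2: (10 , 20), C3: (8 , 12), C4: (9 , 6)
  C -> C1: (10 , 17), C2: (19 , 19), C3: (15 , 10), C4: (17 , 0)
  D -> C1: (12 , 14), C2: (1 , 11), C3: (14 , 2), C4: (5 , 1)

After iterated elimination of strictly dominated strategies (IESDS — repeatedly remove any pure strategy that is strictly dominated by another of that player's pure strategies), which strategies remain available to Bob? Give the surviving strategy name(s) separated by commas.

C2

For Alice, C strictly dominates A on the remaining columns (C1: 10>8, C2: 19>18, C3: 15>12, C4: 17>1); eliminate A.
Column C3 is eliminated: C2 beats it against every remaining row (B: 20>12, C: 19>10, D: 11>2).
Row D is eliminated: B beats it against every remaining column (C1: 14>12, C2: 10>1, C4: 9>5).
Column C1 is eliminated: C2 beats it against every remaining row (B: 20>3, C: 19>17).
Row B is eliminated: C beats it against every remaining column (C2: 19>10, C4: 17>9).
For Bob, C2 strictly dominates C4 on the remaining rows (C: 19>0); eliminate C4.
Among the remaining strategies, none is strictly dominated by another pure strategy of the same player, so the elimination stops.
Surviving strategies — Alice: {C}; Bob: {C2}.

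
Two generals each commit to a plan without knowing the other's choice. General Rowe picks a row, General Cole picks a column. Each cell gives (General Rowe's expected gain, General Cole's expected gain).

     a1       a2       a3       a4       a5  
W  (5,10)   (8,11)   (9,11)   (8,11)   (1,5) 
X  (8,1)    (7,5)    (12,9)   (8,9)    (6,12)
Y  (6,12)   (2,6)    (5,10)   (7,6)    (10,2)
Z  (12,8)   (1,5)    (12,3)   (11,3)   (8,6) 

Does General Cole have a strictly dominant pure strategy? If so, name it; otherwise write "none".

none

a1 fails to dominate a2 at W (10<11).
a2 fails to dominate a1 at Y (6<12).
a3 fails to dominate a1 at Y (10<12).
a4 fails to dominate a1 at Y (6<12).
a5 fails to dominate a1 at W (5<10).
No single strategy dominates all the others.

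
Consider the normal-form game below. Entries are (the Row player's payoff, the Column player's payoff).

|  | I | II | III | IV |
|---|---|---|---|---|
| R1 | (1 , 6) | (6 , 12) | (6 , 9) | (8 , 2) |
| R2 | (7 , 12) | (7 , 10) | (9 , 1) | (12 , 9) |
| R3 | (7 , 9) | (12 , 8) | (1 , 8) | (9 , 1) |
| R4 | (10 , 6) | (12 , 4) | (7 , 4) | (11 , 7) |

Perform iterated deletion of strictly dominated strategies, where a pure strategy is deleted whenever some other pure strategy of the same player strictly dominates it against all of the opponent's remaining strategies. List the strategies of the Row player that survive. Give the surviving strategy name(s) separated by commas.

R2, R4

For the Row player, R2 strictly dominates R1 on the remaining columns (I: 7>1, II: 7>6, III: 9>6, IV: 12>8); eliminate R1.
The Column player's strategy II is strictly dominated by I (R2: 12>10, R3: 9>8, R4: 6>4) and is removed.
Row R3 is eliminated: R4 beats it against every remaining column (I: 10>7, III: 7>1, IV: 11>9).
For the Column player, I strictly dominates III on the remaining rows (R2: 12>1, R4: 6>4); eliminate III.
Among the remaining strategies, none is strictly dominated by another pure strategy of the same player, so the elimination stops.
Surviving strategies — the Row player: {R2, R4}; the Column player: {I, IV}.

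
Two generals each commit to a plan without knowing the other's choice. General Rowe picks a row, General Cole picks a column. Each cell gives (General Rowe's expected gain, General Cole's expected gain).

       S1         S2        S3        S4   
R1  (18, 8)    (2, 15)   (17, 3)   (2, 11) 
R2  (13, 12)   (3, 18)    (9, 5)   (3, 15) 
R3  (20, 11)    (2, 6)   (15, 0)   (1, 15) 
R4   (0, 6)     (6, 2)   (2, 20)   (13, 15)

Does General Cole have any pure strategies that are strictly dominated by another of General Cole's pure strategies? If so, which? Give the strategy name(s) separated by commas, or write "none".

S1: dominated, since S4 does at least as well everywhere (R1: 11>8, R2: 15>12, R3: 15>11, R4: 15>6).
S2 is not dominated — it holds its own against S1 at R1 (15>8); S3 at R1 (15>3); S4 at R1 (15>11).
Nothing dominates S3: S1 at R4 (20>6); S2 at R4 (20>2); S4 at R4 (20>15).
Nothing dominates S4: S1 at R1 (11>8); S2 at R3 (15>6); S3 at R1 (11>3).

S1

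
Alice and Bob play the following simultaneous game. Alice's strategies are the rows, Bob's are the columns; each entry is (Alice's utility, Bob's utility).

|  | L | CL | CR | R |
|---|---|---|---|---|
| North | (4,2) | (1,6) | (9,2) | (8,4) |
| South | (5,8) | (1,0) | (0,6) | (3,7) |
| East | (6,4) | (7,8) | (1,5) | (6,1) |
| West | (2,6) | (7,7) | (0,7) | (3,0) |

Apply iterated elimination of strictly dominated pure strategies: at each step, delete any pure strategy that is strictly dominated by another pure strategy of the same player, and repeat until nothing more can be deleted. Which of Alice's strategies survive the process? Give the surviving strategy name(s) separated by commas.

Row South is eliminated: East beats it against every remaining column (L: 6>5, CL: 7>1, CR: 1>0, R: 6>3).
Column L is eliminated: CL beats it against every remaining row (North: 6>2, East: 8>4, West: 7>6).
Column R is eliminated: CL beats it against every remaining row (North: 6>4, East: 8>1, West: 7>0).
Among the remaining strategies, none is strictly dominated by another pure strategy of the same player, so the elimination stops.
Surviving strategies — Alice: {North, East, West}; Bob: {CL, CR}.

North, East, West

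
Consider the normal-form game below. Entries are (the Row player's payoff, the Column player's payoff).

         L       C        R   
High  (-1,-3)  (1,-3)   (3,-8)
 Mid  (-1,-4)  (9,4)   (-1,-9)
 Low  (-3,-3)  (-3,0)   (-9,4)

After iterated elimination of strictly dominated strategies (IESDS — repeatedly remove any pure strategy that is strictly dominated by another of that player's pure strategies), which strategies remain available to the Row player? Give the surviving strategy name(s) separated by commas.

For the Row player, High strictly dominates Low on the remaining columns (L: -1>-3, C: 1>-3, R: 3>-9); eliminate Low.
Column R is eliminated: L beats it against every remaining row (High: -3>-8, Mid: -4>-9).
Among the remaining strategies, none is strictly dominated by another pure strategy of the same player, so the elimination stops.
Surviving strategies — the Row player: {High, Mid}; the Column player: {L, C}.

High, Mid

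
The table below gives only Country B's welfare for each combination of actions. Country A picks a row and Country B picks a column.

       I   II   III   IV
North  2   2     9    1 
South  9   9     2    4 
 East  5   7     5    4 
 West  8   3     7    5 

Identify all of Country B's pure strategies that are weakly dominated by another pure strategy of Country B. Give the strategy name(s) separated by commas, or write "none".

I is not dominated — it holds its own against II at West (8>3); III at South (9>2); IV at North (2>1).
Nothing dominates II: I at East (7>5); III at South (9>2); IV at North (2>1).
Nothing dominates III: I at North (9>2); II at North (9>2); IV at North (9>1).
I weakly dominates IV — North: 2>1, South: 9>4, East: 5>4, West: 8>5.

IV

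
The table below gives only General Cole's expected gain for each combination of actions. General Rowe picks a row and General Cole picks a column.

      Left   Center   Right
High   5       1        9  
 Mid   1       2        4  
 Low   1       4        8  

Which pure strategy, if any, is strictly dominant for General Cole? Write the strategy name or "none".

Right

Right vs Left: High: 9>5, Mid: 4>1, Low: 8>1.
Right vs Center: High: 9>1, Mid: 4>2, Low: 8>4.
Right strictly beats every other strategy against every opponent action, so it is strictly dominant.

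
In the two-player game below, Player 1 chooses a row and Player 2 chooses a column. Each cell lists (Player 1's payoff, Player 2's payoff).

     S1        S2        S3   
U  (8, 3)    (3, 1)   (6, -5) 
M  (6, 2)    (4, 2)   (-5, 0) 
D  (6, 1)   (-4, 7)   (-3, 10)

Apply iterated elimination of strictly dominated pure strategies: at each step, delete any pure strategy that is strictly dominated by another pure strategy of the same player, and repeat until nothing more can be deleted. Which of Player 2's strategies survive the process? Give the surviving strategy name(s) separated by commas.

S1, S2

Player 1's strategy D is strictly dominated by U (S1: 8>6, S2: 3>-4, S3: 6>-3) and is removed.
Column S3 is eliminated: S1 beats it against every remaining row (U: 3>-5, M: 2>0).
Among the remaining strategies, none is strictly dominated by another pure strategy of the same player, so the elimination stops.
Surviving strategies — Player 1: {U, M}; Player 2: {S1, S2}.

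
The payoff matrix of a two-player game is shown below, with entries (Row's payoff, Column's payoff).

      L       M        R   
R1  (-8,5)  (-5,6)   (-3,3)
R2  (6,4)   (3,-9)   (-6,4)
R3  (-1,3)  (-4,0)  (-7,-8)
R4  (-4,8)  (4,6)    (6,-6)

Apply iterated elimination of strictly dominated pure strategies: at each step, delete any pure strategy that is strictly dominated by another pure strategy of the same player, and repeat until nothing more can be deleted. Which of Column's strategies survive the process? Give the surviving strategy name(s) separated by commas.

Row R1 is eliminated: R4 beats it against every remaining column (L: -4>-8, M: 4>-5, R: 6>-3).
For Row, R2 strictly dominates R3 on the remaining columns (L: 6>-1, M: 3>-4, R: -6>-7); eliminate R3.
For Column, L strictly dominates M on the remaining rows (R2: 4>-9, R4: 8>6); eliminate M.
Among the remaining strategies, none is strictly dominated by another pure strategy of the same player, so the elimination stops.
Surviving strategies — Row: {R2, R4}; Column: {L, R}.

L, R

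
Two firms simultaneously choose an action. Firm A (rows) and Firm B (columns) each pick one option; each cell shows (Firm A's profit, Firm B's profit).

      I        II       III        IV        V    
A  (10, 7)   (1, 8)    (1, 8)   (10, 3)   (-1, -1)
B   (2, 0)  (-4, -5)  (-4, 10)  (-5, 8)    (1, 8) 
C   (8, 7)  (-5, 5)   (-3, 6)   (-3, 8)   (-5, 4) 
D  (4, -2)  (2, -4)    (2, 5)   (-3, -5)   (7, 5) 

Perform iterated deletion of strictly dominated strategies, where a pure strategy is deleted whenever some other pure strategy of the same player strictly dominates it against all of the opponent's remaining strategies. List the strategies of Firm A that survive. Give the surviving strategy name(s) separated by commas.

For Firm A, D strictly dominates B on the remaining columns (I: 4>2, II: 2>-4, III: 2>-4, IV: -3>-5, V: 7>1); eliminate B.
Row C is eliminated: A beats it against every remaining column (I: 10>8, II: 1>-5, III: 1>-3, IV: 10>-3, V: -1>-5).
Column I is eliminated: III beats it against every remaining row (A: 8>7, D: 5>-2).
Firm B's strategy IV is strictly dominated by II (A: 8>3, D: -4>-5) and is removed.
For Firm A, D strictly dominates A on the remaining columns (II: 2>1, III: 2>1, V: 7>-1); eliminate A.
Firm B's strategy II is strictly dominated by III (D: 5>-4) and is removed.
Among the remaining strategies, none is strictly dominated by another pure strategy of the same player, so the elimination stops.
Surviving strategies — Firm A: {D}; Firm B: {III, V}.

D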